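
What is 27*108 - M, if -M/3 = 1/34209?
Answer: 33251149/11403 ≈ 2916.0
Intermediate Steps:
M = -1/11403 (M = -3/34209 = -3*1/34209 = -1/11403 ≈ -8.7696e-5)
27*108 - M = 27*108 - 1*(-1/11403) = 2916 + 1/11403 = 33251149/11403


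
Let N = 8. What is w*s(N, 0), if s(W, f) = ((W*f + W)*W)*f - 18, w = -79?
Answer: 1422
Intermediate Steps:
s(W, f) = -18 + W*f*(W + W*f) (s(W, f) = ((W + W*f)*W)*f - 18 = (W*(W + W*f))*f - 18 = W*f*(W + W*f) - 18 = -18 + W*f*(W + W*f))
w*s(N, 0) = -79*(-18 + 0*8² + 8²*0²) = -79*(-18 + 0*64 + 64*0) = -79*(-18 + 0 + 0) = -79*(-18) = 1422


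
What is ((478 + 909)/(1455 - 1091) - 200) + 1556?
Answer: 494971/364 ≈ 1359.8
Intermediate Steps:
((478 + 909)/(1455 - 1091) - 200) + 1556 = (1387/364 - 200) + 1556 = -71413/364 + 1556 = 494971/364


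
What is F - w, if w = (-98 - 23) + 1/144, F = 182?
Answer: 43631/144 ≈ 302.99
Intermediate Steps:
w = -17423/144 (w = -121 + 1/144 = -17423/144 ≈ -120.99)
F - w = 182 - 1*(-17423/144) = 182 + 17423/144 = 43631/144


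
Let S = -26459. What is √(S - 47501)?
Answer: 86*I*√10 ≈ 271.96*I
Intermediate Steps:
√(S - 47501) = √(-26459 - 47501) = √(-73960) = 86*I*√10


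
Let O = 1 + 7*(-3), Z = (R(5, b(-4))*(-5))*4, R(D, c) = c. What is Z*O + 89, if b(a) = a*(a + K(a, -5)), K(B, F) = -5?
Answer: 14489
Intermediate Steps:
b(a) = a*(-5 + a) (b(a) = a*(a - 5) = a*(-5 + a))
Z = -720 (Z = (-4*(-5 - 4)*(-5))*4 = (-4*(-9)*(-5))*4 = (36*(-5))*4 = -180*4 = -720)
O = -20 (O = 1 - 21 = -20)
Z*O + 89 = -720*(-20) + 89 = 14400 + 89 = 14489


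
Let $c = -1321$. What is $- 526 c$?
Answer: $694846$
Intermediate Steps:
$- 526 c = \left(-526\right) \left(-1321\right) = 694846$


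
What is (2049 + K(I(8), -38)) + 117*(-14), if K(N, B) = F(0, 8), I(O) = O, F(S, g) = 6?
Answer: 417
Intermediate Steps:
K(N, B) = 6
(2049 + K(I(8), -38)) + 117*(-14) = (2049 + 6) + 117*(-14) = 2055 - 1638 = 417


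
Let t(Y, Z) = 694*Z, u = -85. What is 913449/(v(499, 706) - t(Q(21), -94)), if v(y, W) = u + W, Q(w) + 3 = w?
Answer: 913449/65857 ≈ 13.870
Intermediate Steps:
Q(w) = -3 + w
v(y, W) = -85 + W
913449/(v(499, 706) - t(Q(21), -94)) = 913449/((-85 + 706) - 694*(-94)) = 913449/(621 - 1*(-65236)) = 913449/(621 + 65236) = 913449/65857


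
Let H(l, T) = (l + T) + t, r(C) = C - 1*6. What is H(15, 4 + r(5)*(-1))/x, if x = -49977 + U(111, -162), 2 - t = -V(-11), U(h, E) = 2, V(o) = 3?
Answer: -1/1999 ≈ -0.00050025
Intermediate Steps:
r(C) = -6 + C (r(C) = C - 6 = -6 + C)
t = 5 (t = 2 - (-1)*3 = 2 - 1*(-3) = 2 + 3 = 5)
x = -49975 (x = -49977 + 2 = -49975)
H(l, T) = 5 + T + l (H(l, T) = (l + T) + 5 = (T + l) + 5 = 5 + T + l)
H(15, 4 + r(5)*(-1))/x = (5 + (4 + (-6 + 5)*(-1)) + 15)/(-49975) = (5 + (4 - 1*(-1)) + 15)*(-1/49975) = (5 + (4 + 1) + 15)*(-1/49975) = (5 + 5 + 15)*(-1/49975) = 25*(-1/49975) = -1/1999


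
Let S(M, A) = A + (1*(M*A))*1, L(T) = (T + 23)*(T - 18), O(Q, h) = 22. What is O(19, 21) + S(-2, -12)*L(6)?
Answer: -4154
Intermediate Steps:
L(T) = (-18 + T)*(23 + T) (L(T) = (23 + T)*(-18 + T) = (-18 + T)*(23 + T))
S(M, A) = A + A*M (S(M, A) = A + (1*(A*M))*1 = A + (A*M)*1 = A + A*M)
O(19, 21) + S(-2, -12)*L(6) = 22 + (-12*(1 - 2))*(-414 + 6**2 + 5*6) = 22 + (-12*(-1))*(-414 + 36 + 30) = 22 + 12*(-348) = 22 - 4176 = -4154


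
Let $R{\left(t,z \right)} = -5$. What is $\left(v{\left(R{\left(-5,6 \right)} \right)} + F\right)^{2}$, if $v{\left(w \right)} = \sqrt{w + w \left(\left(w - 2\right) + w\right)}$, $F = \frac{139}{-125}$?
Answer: $\frac{878696}{15625} - \frac{278 \sqrt{55}}{125} \approx 39.743$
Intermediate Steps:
$F = - \frac{139}{125}$ ($F = 139 \left(- \frac{1}{125}\right) = - \frac{139}{125} \approx -1.112$)
$v{\left(w \right)} = \sqrt{w + w \left(-2 + 2 w\right)}$ ($v{\left(w \right)} = \sqrt{w + w \left(\left(w - 2\right) + w\right)} = \sqrt{w + w \left(\left(-2 + w\right) + w\right)} = \sqrt{w + w \left(-2 + 2 w\right)}$)
$\left(v{\left(R{\left(-5,6 \right)} \right)} + F\right)^{2} = \left(\sqrt{- 5 \left(-1 + 2 \left(-5\right)\right)} - \frac{139}{125}\right)^{2} = \left(\sqrt{- 5 \left(-1 - 10\right)} - \frac{139}{125}\right)^{2} = \left(\sqrt{\left(-5\right) \left(-11\right)} - \frac{139}{125}\right)^{2} = \left(\sqrt{55} - \frac{139}{125}\right)^{2} = \left(- \frac{139}{125} + \sqrt{55}\right)^{2}$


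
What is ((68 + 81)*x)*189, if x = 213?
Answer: 5998293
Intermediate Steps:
((68 + 81)*x)*189 = ((68 + 81)*213)*189 = (149*213)*189 = 31737*189 = 5998293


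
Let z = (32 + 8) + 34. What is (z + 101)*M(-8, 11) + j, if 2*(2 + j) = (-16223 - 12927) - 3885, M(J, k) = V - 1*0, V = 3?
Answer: -31989/2 ≈ -15995.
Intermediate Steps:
z = 74 (z = 40 + 34 = 74)
M(J, k) = 3 (M(J, k) = 3 - 1*0 = 3 + 0 = 3)
j = -33039/2 (j = -2 + ((-16223 - 12927) - 3885)/2 = -2 + (-29150 - 3885)/2 = -2 + (½)*(-33035) = -2 - 33035/2 = -33039/2 ≈ -16520.)
(z + 101)*M(-8, 11) + j = (74 + 101)*3 - 33039/2 = 175*3 - 33039/2 = 525 - 33039/2 = -31989/2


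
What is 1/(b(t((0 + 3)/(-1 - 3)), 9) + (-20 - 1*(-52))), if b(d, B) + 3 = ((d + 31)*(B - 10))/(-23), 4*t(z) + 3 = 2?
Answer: 92/2791 ≈ 0.032963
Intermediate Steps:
t(z) = -¼ (t(z) = -¾ + (¼)*2 = -¾ + ½ = -¼)
b(d, B) = -3 - (-10 + B)*(31 + d)/23 (b(d, B) = -3 + ((d + 31)*(B - 10))/(-23) = -3 + ((31 + d)*(-10 + B))*(-1/23) = -3 + ((-10 + B)*(31 + d))*(-1/23) = -3 - (-10 + B)*(31 + d)/23)
1/(b(t((0 + 3)/(-1 - 3)), 9) + (-20 - 1*(-52))) = 1/((241/23 - 31/23*9 + (10/23)*(-¼) - 1/23*9*(-¼)) + (-20 - 1*(-52))) = 1/((241/23 - 279/23 - 5/46 + 9/92) + (-20 + 52)) = 1/(-153/92 + 32) = 1/(2791/92) = 92/2791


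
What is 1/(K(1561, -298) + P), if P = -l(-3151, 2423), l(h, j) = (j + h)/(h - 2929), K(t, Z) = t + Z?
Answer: 760/959789 ≈ 0.00079184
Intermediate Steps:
K(t, Z) = Z + t
l(h, j) = (h + j)/(-2929 + h)
P = -91/760 (P = -(-3151 + 2423)/(-2929 - 3151) = -(-728)/(-6080) = -(-1)*(-728)/6080 = -1*91/760 = -91/760 ≈ -0.11974)
1/(K(1561, -298) + P) = 1/((-298 + 1561) - 91/760) = 1/(1263 - 91/760) = 1/(959789/760) = 760/959789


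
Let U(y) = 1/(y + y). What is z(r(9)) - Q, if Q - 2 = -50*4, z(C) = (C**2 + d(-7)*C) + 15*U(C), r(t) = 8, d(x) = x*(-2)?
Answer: 5999/16 ≈ 374.94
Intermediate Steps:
U(y) = 1/(2*y)
d(x) = -2*x
z(C) = C**2 + 14*C + 15/(2*C) (z(C) = (C**2 + (-2*(-7))*C) + 15*(1/(2*C)) = (C**2 + 14*C) + 15/(2*C) = C**2 + 14*C + 15/(2*C))
Q = -198 (Q = 2 - 50*4 = 2 - 200 = -198)
z(r(9)) - Q = (8**2 + 14*8 + (15/2)/8) - 1*(-198) = (64 + 112 + (15/2)*(1/8)) + 198 = (64 + 112 + 15/16) + 198 = 2831/16 + 198 = 5999/16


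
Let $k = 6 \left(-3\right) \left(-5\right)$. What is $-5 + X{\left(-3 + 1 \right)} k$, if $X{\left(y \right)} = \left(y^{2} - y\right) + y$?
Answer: $355$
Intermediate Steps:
$X{\left(y \right)} = y^{2}$
$k = 90$ ($k = \left(-18\right) \left(-5\right) = 90$)
$-5 + X{\left(-3 + 1 \right)} k = -5 + \left(-3 + 1\right)^{2} \cdot 90 = -5 + \left(-2\right)^{2} \cdot 90 = -5 + 4 \cdot 90 = -5 + 360 = 355$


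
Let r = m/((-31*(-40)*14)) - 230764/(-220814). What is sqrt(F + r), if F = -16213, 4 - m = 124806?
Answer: 3*I*sqrt(413769140970142912570)/479166380 ≈ 127.35*I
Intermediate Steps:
m = -124802 (m = 4 - 1*124806 = 4 - 124806 = -124802)
r = -5887991447/958332760 (r = -124802/(-31*(-40)*14) - 230764/(-220814) = -124802/(1240*14) - 230764*(-1/220814) = -124802/17360 + 115382/110407 = -124802*1/17360 + 115382/110407 = -62401/8680 + 115382/110407 = -5887991447/958332760 ≈ -6.1440)
sqrt(F + r) = sqrt(-16213 - 5887991447/958332760) = sqrt(-15543337029327/958332760) = 3*I*sqrt(413769140970142912570)/479166380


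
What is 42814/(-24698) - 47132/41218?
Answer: -732193397/254500541 ≈ -2.8770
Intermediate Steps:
42814/(-24698) - 47132/41218 = 42814*(-1/24698) - 47132*1/41218 = -21407/12349 - 23566/20609 = -732193397/254500541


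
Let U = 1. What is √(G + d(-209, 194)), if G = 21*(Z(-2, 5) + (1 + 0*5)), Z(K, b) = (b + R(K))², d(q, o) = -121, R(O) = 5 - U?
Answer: √1601 ≈ 40.013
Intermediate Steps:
R(O) = 4 (R(O) = 5 - 1*1 = 5 - 1 = 4)
Z(K, b) = (4 + b)² (Z(K, b) = (b + 4)² = (4 + b)²)
G = 1722 (G = 21*((4 + 5)² + (1 + 0*5)) = 21*(9² + (1 + 0)) = 21*(81 + 1) = 21*82 = 1722)
√(G + d(-209, 194)) = √(1722 - 121) = √1601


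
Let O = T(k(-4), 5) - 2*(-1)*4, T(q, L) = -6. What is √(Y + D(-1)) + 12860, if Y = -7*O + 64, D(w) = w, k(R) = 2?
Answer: 12867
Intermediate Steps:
O = 2 (O = -6 - 2*(-1)*4 = -6 - (-2)*4 = -6 - 1*(-8) = -6 + 8 = 2)
Y = 50 (Y = -7*2 + 64 = -14 + 64 = 50)
√(Y + D(-1)) + 12860 = √(50 - 1) + 12860 = √49 + 12860 = 7 + 12860 = 12867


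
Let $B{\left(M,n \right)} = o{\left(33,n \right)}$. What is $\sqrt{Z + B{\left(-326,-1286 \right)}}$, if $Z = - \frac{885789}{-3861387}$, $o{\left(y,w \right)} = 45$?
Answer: $\frac{2 \sqrt{2081433038577}}{429043} \approx 6.7253$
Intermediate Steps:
$B{\left(M,n \right)} = 45$
$Z = \frac{98421}{429043}$ ($Z = \left(-885789\right) \left(- \frac{1}{3861387}\right) = \frac{98421}{429043} \approx 0.2294$)
$\sqrt{Z + B{\left(-326,-1286 \right)}} = \sqrt{\frac{98421}{429043} + 45} = \sqrt{\frac{19405356}{429043}} = \frac{2 \sqrt{2081433038577}}{429043}$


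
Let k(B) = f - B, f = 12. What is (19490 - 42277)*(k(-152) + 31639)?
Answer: -724694961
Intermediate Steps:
k(B) = 12 - B
(19490 - 42277)*(k(-152) + 31639) = (19490 - 42277)*((12 - 1*(-152)) + 31639) = -22787*((12 + 152) + 31639) = -22787*(164 + 31639) = -22787*31803 = -724694961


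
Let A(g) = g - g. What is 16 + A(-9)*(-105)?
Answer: 16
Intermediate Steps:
A(g) = 0
16 + A(-9)*(-105) = 16 + 0*(-105) = 16 + 0 = 16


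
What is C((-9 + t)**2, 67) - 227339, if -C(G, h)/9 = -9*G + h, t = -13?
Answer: -188738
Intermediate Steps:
C(G, h) = -9*h + 81*G (C(G, h) = -9*(-9*G + h) = -9*(h - 9*G) = -9*h + 81*G)
C((-9 + t)**2, 67) - 227339 = (-9*67 + 81*(-9 - 13)**2) - 227339 = (-603 + 81*(-22)**2) - 227339 = (-603 + 81*484) - 227339 = (-603 + 39204) - 227339 = 38601 - 227339 = -188738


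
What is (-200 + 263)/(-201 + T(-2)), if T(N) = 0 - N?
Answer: -63/199 ≈ -0.31658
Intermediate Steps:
T(N) = -N
(-200 + 263)/(-201 + T(-2)) = (-200 + 263)/(-201 - 1*(-2)) = 63/(-201 + 2) = 63/(-199) = 63*(-1/199) = -63/199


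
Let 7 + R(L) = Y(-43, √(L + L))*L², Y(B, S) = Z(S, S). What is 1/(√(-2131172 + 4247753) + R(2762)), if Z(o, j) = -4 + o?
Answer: 1/(-30514583 + √2116581 + 15257288*√1381) ≈ 1.8640e-9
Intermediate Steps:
Y(B, S) = -4 + S
R(L) = -7 + L²*(-4 + √2*√L) (R(L) = -7 + (-4 + √(L + L))*L² = -7 + (-4 + √(2*L))*L² = -7 + (-4 + √2*√L)*L² = -7 + L²*(-4 + √2*√L))
1/(√(-2131172 + 4247753) + R(2762)) = 1/(√(-2131172 + 4247753) + (-7 + 2762²*(-4 + √2*√2762))) = 1/(√2116581 + (-7 + 7628644*(-4 + 2*√1381))) = 1/(√2116581 + (-7 + (-30514576 + 15257288*√1381))) = 1/(√2116581 + (-30514583 + 15257288*√1381)) = 1/(-30514583 + √2116581 + 15257288*√1381)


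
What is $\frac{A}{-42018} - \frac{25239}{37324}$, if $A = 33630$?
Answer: $- \frac{385949737}{261379972} \approx -1.4766$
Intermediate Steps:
$\frac{A}{-42018} - \frac{25239}{37324} = \frac{33630}{-42018} - \frac{25239}{37324} = 33630 \left(- \frac{1}{42018}\right) - \frac{25239}{37324} = - \frac{5605}{7003} - \frac{25239}{37324} = - \frac{385949737}{261379972}$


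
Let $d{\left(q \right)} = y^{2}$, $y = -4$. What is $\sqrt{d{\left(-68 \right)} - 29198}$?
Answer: $i \sqrt{29182} \approx 170.83 i$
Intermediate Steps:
$d{\left(q \right)} = 16$ ($d{\left(q \right)} = \left(-4\right)^{2} = 16$)
$\sqrt{d{\left(-68 \right)} - 29198} = \sqrt{16 - 29198} = \sqrt{-29182} = i \sqrt{29182}$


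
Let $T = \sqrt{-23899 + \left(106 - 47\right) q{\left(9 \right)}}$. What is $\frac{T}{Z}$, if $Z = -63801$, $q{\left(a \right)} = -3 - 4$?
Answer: $- \frac{2 i \sqrt{6078}}{63801} \approx - 0.0024439 i$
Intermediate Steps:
$q{\left(a \right)} = -7$ ($q{\left(a \right)} = -3 - 4 = -7$)
$T = 2 i \sqrt{6078}$ ($T = \sqrt{-23899 + \left(106 - 47\right) \left(-7\right)} = \sqrt{-23899 + 59 \left(-7\right)} = \sqrt{-23899 - 413} = \sqrt{-24312} = 2 i \sqrt{6078} \approx 155.92 i$)
$\frac{T}{Z} = \frac{2 i \sqrt{6078}}{-63801} = 2 i \sqrt{6078} \left(- \frac{1}{63801}\right) = - \frac{2 i \sqrt{6078}}{63801}$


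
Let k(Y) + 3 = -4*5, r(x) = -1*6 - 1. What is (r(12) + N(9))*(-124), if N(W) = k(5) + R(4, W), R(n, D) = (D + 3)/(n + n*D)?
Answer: 18414/5 ≈ 3682.8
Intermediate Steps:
r(x) = -7 (r(x) = -6 - 1 = -7)
k(Y) = -23 (k(Y) = -3 - 4*5 = -3 - 20 = -23)
R(n, D) = (3 + D)/(n + D*n)
N(W) = -23 + (3 + W)/(4*(1 + W))
(r(12) + N(9))*(-124) = (-7 + (-89 - 91*9)/(4*(1 + 9)))*(-124) = (-7 + (1/4)*(-89 - 819)/10)*(-124) = (-7 + (1/4)*(1/10)*(-908))*(-124) = (-7 - 227/10)*(-124) = -297/10*(-124) = 18414/5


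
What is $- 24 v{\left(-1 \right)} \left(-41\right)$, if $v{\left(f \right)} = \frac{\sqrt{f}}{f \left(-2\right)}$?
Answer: $492 i \approx 492.0 i$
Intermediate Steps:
$v{\left(f \right)} = - \frac{1}{2 \sqrt{f}}$ ($v{\left(f \right)} = \frac{\sqrt{f}}{\left(-2\right) f} = - \frac{1}{2 f} \sqrt{f} = - \frac{1}{2 \sqrt{f}}$)
$- 24 v{\left(-1 \right)} \left(-41\right) = - 24 \left(- \frac{1}{2 i}\right) \left(-41\right) = - 24 \left(- \frac{\left(-1\right) i}{2}\right) \left(-41\right) = - 24 \frac{i}{2} \left(-41\right) = - 12 i \left(-41\right) = 492 i$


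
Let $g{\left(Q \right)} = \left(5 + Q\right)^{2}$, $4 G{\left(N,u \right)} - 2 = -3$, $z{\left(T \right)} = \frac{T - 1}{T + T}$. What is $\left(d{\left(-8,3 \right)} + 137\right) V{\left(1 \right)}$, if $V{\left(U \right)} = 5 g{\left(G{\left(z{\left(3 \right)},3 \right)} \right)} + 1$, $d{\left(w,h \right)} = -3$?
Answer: $\frac{122007}{8} \approx 15251.0$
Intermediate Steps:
$z{\left(T \right)} = \frac{-1 + T}{2 T}$
$G{\left(N,u \right)} = - \frac{1}{4}$ ($G{\left(N,u \right)} = \frac{1}{2} + \frac{1}{4} \left(-3\right) = \frac{1}{2} - \frac{3}{4} = - \frac{1}{4}$)
$V{\left(U \right)} = \frac{1821}{16}$ ($V{\left(U \right)} = 5 \left(5 - \frac{1}{4}\right)^{2} + 1 = 5 \left(\frac{19}{4}\right)^{2} + 1 = 5 \cdot \frac{361}{16} + 1 = \frac{1805}{16} + 1 = \frac{1821}{16}$)
$\left(d{\left(-8,3 \right)} + 137\right) V{\left(1 \right)} = \left(-3 + 137\right) \frac{1821}{16} = 134 \cdot \frac{1821}{16} = \frac{122007}{8}$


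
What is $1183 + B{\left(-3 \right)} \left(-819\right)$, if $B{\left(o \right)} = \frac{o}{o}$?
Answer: $364$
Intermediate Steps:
$B{\left(o \right)} = 1$
$1183 + B{\left(-3 \right)} \left(-819\right) = 1183 + 1 \left(-819\right) = 1183 - 819 = 364$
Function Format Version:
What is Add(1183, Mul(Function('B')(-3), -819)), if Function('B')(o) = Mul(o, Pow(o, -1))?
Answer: 364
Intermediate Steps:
Function('B')(o) = 1
Add(1183, Mul(Function('B')(-3), -819)) = Add(1183, Mul(1, -819)) = Add(1183, -819) = 364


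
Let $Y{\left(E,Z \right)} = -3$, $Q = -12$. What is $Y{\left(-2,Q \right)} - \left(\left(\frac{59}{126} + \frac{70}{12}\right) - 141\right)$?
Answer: $\frac{8297}{63} \approx 131.7$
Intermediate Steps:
$Y{\left(-2,Q \right)} - \left(\left(\frac{59}{126} + \frac{70}{12}\right) - 141\right) = -3 - \left(\left(\frac{59}{126} + \frac{70}{12}\right) - 141\right) = -3 - \left(\left(59 \cdot \frac{1}{126} + 70 \cdot \frac{1}{12}\right) - 141\right) = -3 - \left(\left(\frac{59}{126} + \frac{35}{6}\right) - 141\right) = -3 - \left(\frac{397}{63} - 141\right) = -3 - - \frac{8486}{63} = -3 + \frac{8486}{63} = \frac{8297}{63}$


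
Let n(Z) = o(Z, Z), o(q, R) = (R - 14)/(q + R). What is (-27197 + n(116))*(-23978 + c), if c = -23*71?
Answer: 80797608411/116 ≈ 6.9653e+8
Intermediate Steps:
o(q, R) = (-14 + R)/(R + q)
n(Z) = (-14 + Z)/(2*Z) (n(Z) = (-14 + Z)/(Z + Z) = (-14 + Z)/((2*Z)) = (1/(2*Z))*(-14 + Z) = (-14 + Z)/(2*Z))
c = -1633
(-27197 + n(116))*(-23978 + c) = (-27197 + (½)*(-14 + 116)/116)*(-23978 - 1633) = (-27197 + (½)*(1/116)*102)*(-25611) = (-27197 + 51/116)*(-25611) = -3154801/116*(-25611) = 80797608411/116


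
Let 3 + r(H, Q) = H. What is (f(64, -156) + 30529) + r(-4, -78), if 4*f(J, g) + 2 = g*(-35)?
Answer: 63773/2 ≈ 31887.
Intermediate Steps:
f(J, g) = -1/2 - 35*g/4 (f(J, g) = -1/2 + (g*(-35))/4 = -1/2 + (-35*g)/4 = -1/2 - 35*g/4)
r(H, Q) = -3 + H
(f(64, -156) + 30529) + r(-4, -78) = ((-1/2 - 35/4*(-156)) + 30529) + (-3 - 4) = ((-1/2 + 1365) + 30529) - 7 = (2729/2 + 30529) - 7 = 63787/2 - 7 = 63773/2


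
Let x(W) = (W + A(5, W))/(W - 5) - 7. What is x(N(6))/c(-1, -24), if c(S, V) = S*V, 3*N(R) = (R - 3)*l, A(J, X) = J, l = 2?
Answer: -7/18 ≈ -0.38889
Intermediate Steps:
N(R) = -2 + 2*R/3 (N(R) = ((R - 3)*2)/3 = ((-3 + R)*2)/3 = (-6 + 2*R)/3 = -2 + 2*R/3)
x(W) = -7 + (5 + W)/(-5 + W) (x(W) = (W + 5)/(W - 5) - 7 = (5 + W)/(-5 + W) - 7 = -7 + (5 + W)/(-5 + W))
x(N(6))/c(-1, -24) = (2*(20 - 3*(-2 + (⅔)*6))/(-5 + (-2 + (⅔)*6)))/((-1*(-24))) = (2*(20 - 3*(-2 + 4))/(-5 + (-2 + 4)))/24 = (2*(20 - 3*2)/(-5 + 2))*(1/24) = (2*(20 - 6)/(-3))*(1/24) = (2*(-⅓)*14)*(1/24) = -28/3*1/24 = -7/18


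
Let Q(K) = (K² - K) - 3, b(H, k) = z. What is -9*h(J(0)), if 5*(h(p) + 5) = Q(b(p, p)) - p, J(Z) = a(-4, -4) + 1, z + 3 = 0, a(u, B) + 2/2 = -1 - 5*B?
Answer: 63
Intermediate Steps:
a(u, B) = -2 - 5*B (a(u, B) = -1 + (-1 - 5*B) = -2 - 5*B)
z = -3 (z = -3 + 0 = -3)
b(H, k) = -3
J(Z) = 19 (J(Z) = (-2 - 5*(-4)) + 1 = (-2 + 20) + 1 = 18 + 1 = 19)
Q(K) = -3 + K² - K
h(p) = -16/5 - p/5 (h(p) = -5 + ((-3 + (-3)² - 1*(-3)) - p)/5 = -5 + ((-3 + 9 + 3) - p)/5 = -5 + (9 - p)/5 = -5 + (9/5 - p/5) = -16/5 - p/5)
-9*h(J(0)) = -9*(-16/5 - ⅕*19) = -9*(-16/5 - 19/5) = -9*(-7) = 63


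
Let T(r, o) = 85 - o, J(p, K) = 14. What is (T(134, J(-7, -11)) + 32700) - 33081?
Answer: -310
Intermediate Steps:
(T(134, J(-7, -11)) + 32700) - 33081 = ((85 - 1*14) + 32700) - 33081 = ((85 - 14) + 32700) - 33081 = (71 + 32700) - 33081 = 32771 - 33081 = -310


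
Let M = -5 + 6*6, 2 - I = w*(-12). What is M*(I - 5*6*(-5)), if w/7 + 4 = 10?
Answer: 20336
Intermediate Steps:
w = 42 (w = -28 + 7*10 = -28 + 70 = 42)
I = 506 (I = 2 - 42*(-12) = 2 - 1*(-504) = 2 + 504 = 506)
M = 31 (M = -5 + 36 = 31)
M*(I - 5*6*(-5)) = 31*(506 - 5*6*(-5)) = 31*(506 - 30*(-5)) = 31*(506 + 150) = 31*656 = 20336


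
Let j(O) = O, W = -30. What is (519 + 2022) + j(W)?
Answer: 2511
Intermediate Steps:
(519 + 2022) + j(W) = (519 + 2022) - 30 = 2541 - 30 = 2511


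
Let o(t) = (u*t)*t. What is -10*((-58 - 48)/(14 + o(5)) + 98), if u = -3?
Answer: -60840/61 ≈ -997.38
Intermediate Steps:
o(t) = -3*t**2 (o(t) = (-3*t)*t = -3*t**2)
-10*((-58 - 48)/(14 + o(5)) + 98) = -10*((-58 - 48)/(14 - 3*5**2) + 98) = -10*(-106/(14 - 3*25) + 98) = -10*(-106/(14 - 75) + 98) = -10*(-106/(-61) + 98) = -10*(-106*(-1/61) + 98) = -10*(106/61 + 98) = -10*6084/61 = -60840/61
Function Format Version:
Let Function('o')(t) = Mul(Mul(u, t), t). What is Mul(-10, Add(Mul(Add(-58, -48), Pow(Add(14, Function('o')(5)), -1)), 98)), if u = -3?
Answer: Rational(-60840, 61) ≈ -997.38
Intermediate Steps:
Function('o')(t) = Mul(-3, Pow(t, 2)) (Function('o')(t) = Mul(Mul(-3, t), t) = Mul(-3, Pow(t, 2)))
Mul(-10, Add(Mul(Add(-58, -48), Pow(Add(14, Function('o')(5)), -1)), 98)) = Mul(-10, Add(Mul(Add(-58, -48), Pow(Add(14, Mul(-3, Pow(5, 2))), -1)), 98)) = Mul(-10, Add(Mul(-106, Pow(Add(14, Mul(-3, 25)), -1)), 98)) = Mul(-10, Add(Mul(-106, Pow(Add(14, -75), -1)), 98)) = Mul(-10, Add(Mul(-106, Pow(-61, -1)), 98)) = Mul(-10, Add(Mul(-106, Rational(-1, 61)), 98)) = Mul(-10, Add(Rational(106, 61), 98)) = Mul(-10, Rational(6084, 61)) = Rational(-60840, 61)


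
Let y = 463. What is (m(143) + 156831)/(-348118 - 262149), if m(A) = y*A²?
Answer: -9624718/610267 ≈ -15.771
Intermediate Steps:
m(A) = 463*A²
(m(143) + 156831)/(-348118 - 262149) = (463*143² + 156831)/(-348118 - 262149) = (463*20449 + 156831)/(-610267) = (9467887 + 156831)*(-1/610267) = 9624718*(-1/610267) = -9624718/610267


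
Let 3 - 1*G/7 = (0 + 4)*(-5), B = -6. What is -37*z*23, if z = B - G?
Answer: 142117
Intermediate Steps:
G = 161 (G = 21 - 7*(0 + 4)*(-5) = 21 - 28*(-5) = 21 - 7*(-20) = 21 + 140 = 161)
z = -167 (z = -6 - 1*161 = -6 - 161 = -167)
-37*z*23 = -37*(-167)*23 = 6179*23 = 142117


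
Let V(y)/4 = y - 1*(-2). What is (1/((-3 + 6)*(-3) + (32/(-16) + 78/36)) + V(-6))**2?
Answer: 729316/2809 ≈ 259.64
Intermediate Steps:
V(y) = 8 + 4*y (V(y) = 4*(y - 1*(-2)) = 4*(y + 2) = 4*(2 + y) = 8 + 4*y)
(1/((-3 + 6)*(-3) + (32/(-16) + 78/36)) + V(-6))**2 = (1/((-3 + 6)*(-3) + (32/(-16) + 78/36)) + (8 + 4*(-6)))**2 = (1/(3*(-3) + (32*(-1/16) + 78*(1/36))) + (8 - 24))**2 = (1/(-9 + (-2 + 13/6)) - 16)**2 = (1/(-9 + 1/6) - 16)**2 = (1/(-53/6) - 16)**2 = (-6/53 - 16)**2 = (-854/53)**2 = 729316/2809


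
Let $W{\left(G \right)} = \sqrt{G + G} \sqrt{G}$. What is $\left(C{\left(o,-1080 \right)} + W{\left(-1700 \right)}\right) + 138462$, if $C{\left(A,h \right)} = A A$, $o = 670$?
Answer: $587362 - 1700 \sqrt{2} \approx 5.8496 \cdot 10^{5}$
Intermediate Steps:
$C{\left(A,h \right)} = A^{2}$
$W{\left(G \right)} = G \sqrt{2}$ ($W{\left(G \right)} = \sqrt{2 G} \sqrt{G} = \sqrt{2} \sqrt{G} \sqrt{G} = G \sqrt{2}$)
$\left(C{\left(o,-1080 \right)} + W{\left(-1700 \right)}\right) + 138462 = \left(670^{2} - 1700 \sqrt{2}\right) + 138462 = \left(448900 - 1700 \sqrt{2}\right) + 138462 = 587362 - 1700 \sqrt{2}$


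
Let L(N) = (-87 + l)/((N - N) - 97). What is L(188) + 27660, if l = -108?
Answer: 2683215/97 ≈ 27662.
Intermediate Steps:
L(N) = 195/97 (L(N) = (-87 - 108)/((N - N) - 97) = -195/(0 - 97) = -195/(-97) = -195*(-1/97) = 195/97)
L(188) + 27660 = 195/97 + 27660 = 2683215/97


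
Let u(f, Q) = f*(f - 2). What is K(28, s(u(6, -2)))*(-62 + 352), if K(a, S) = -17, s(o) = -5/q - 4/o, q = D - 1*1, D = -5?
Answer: -4930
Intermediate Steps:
u(f, Q) = f*(-2 + f)
q = -6 (q = -5 - 1*1 = -5 - 1 = -6)
s(o) = ⅚ - 4/o (s(o) = -5/(-6) - 4/o = -5*(-⅙) - 4/o = ⅚ - 4/o)
K(28, s(u(6, -2)))*(-62 + 352) = -17*(-62 + 352) = -17*290 = -4930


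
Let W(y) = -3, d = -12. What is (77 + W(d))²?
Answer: 5476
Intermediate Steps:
(77 + W(d))² = (77 - 3)² = 74² = 5476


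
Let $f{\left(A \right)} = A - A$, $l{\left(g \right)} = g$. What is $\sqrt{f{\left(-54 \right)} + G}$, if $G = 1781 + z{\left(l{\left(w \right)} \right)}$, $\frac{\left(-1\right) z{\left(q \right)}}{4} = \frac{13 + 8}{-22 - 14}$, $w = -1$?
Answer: $\frac{5 \sqrt{642}}{3} \approx 42.23$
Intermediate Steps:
$z{\left(q \right)} = \frac{7}{3}$ ($z{\left(q \right)} = - 4 \frac{13 + 8}{-22 - 14} = - 4 \frac{21}{-36} = - 4 \cdot 21 \left(- \frac{1}{36}\right) = \left(-4\right) \left(- \frac{7}{12}\right) = \frac{7}{3}$)
$f{\left(A \right)} = 0$
$G = \frac{5350}{3}$ ($G = 1781 + \frac{7}{3} = \frac{5350}{3} \approx 1783.3$)
$\sqrt{f{\left(-54 \right)} + G} = \sqrt{0 + \frac{5350}{3}} = \sqrt{\frac{5350}{3}} = \frac{5 \sqrt{642}}{3}$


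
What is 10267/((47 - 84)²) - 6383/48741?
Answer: 491685520/66726429 ≈ 7.3687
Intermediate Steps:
10267/((47 - 84)²) - 6383/48741 = 10267/((-37)²) - 6383*1/48741 = 10267/1369 - 6383/48741 = 491685520/66726429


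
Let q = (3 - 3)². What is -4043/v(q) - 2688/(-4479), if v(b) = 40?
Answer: -6000359/59720 ≈ -100.47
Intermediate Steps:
q = 0 (q = 0² = 0)
-4043/v(q) - 2688/(-4479) = -4043/40 - 2688/(-4479) = -4043*1/40 - 2688*(-1/4479) = -4043/40 + 896/1493 = -6000359/59720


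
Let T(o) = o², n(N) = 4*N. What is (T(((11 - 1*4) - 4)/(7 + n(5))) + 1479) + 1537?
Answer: 244297/81 ≈ 3016.0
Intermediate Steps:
(T(((11 - 1*4) - 4)/(7 + n(5))) + 1479) + 1537 = ((((11 - 1*4) - 4)/(7 + 4*5))² + 1479) + 1537 = ((((11 - 4) - 4)/(7 + 20))² + 1479) + 1537 = (((7 - 4)/27)² + 1479) + 1537 = ((3*(1/27))² + 1479) + 1537 = ((⅑)² + 1479) + 1537 = (1/81 + 1479) + 1537 = 119800/81 + 1537 = 244297/81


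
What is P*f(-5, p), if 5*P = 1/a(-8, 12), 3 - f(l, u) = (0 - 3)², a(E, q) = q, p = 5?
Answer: -⅒ ≈ -0.10000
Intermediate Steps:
f(l, u) = -6 (f(l, u) = 3 - (0 - 3)² = 3 - 1*(-3)² = 3 - 1*9 = 3 - 9 = -6)
P = 1/60 (P = (⅕)/12 = (⅕)*(1/12) = 1/60 ≈ 0.016667)
P*f(-5, p) = (1/60)*(-6) = -⅒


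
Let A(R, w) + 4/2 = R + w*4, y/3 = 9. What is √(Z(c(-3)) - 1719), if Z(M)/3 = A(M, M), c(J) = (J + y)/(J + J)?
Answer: I*√1785 ≈ 42.249*I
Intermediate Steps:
y = 27 (y = 3*9 = 27)
A(R, w) = -2 + R + 4*w (A(R, w) = -2 + (R + w*4) = -2 + (R + 4*w) = -2 + R + 4*w)
c(J) = (27 + J)/(2*J) (c(J) = (J + 27)/(J + J) = (27 + J)/((2*J)) = (27 + J)*(1/(2*J)) = (27 + J)/(2*J))
Z(M) = -6 + 15*M (Z(M) = 3*(-2 + M + 4*M) = 3*(-2 + 5*M) = -6 + 15*M)
√(Z(c(-3)) - 1719) = √((-6 + 15*((½)*(27 - 3)/(-3))) - 1719) = √((-6 + 15*((½)*(-⅓)*24)) - 1719) = √((-6 + 15*(-4)) - 1719) = √((-6 - 60) - 1719) = √(-66 - 1719) = √(-1785) = I*√1785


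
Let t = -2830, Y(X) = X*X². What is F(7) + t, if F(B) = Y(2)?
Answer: -2822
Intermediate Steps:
Y(X) = X³
F(B) = 8 (F(B) = 2³ = 8)
F(7) + t = 8 - 2830 = -2822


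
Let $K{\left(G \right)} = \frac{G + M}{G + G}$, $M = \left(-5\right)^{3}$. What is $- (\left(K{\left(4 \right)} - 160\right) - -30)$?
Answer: $\frac{1161}{8} \approx 145.13$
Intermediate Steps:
$M = -125$
$K{\left(G \right)} = \frac{-125 + G}{2 G}$ ($K{\left(G \right)} = \frac{G - 125}{G + G} = \frac{-125 + G}{2 G}$)
$- (\left(K{\left(4 \right)} - 160\right) - -30) = - (\left(\frac{-125 + 4}{2 \cdot 4} - 160\right) - -30) = - (\left(\frac{1}{2} \cdot \frac{1}{4} \left(-121\right) - 160\right) + 30) = - (\left(- \frac{121}{8} - 160\right) + 30) = - (- \frac{1401}{8} + 30) = \left(-1\right) \left(- \frac{1161}{8}\right) = \frac{1161}{8}$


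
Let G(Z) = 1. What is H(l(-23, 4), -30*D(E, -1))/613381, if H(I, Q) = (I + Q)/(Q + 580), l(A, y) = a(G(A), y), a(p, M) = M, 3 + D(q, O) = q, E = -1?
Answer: 31/107341675 ≈ 2.8880e-7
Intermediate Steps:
D(q, O) = -3 + q
l(A, y) = y
H(I, Q) = (I + Q)/(580 + Q)
H(l(-23, 4), -30*D(E, -1))/613381 = ((4 - 30*(-3 - 1))/(580 - 30*(-3 - 1)))/613381 = ((4 - 30*(-4))/(580 - 30*(-4)))*(1/613381) = ((4 + 120)/(580 + 120))*(1/613381) = (124/700)*(1/613381) = ((1/700)*124)*(1/613381) = (31/175)*(1/613381) = 31/107341675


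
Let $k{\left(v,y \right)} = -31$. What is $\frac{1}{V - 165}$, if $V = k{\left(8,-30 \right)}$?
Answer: $- \frac{1}{196} \approx -0.005102$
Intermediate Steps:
$V = -31$
$\frac{1}{V - 165} = \frac{1}{-31 - 165} = \frac{1}{-196} = - \frac{1}{196}$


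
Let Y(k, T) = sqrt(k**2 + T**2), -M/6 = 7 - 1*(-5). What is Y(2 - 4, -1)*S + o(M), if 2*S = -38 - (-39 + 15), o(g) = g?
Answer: -72 - 7*sqrt(5) ≈ -87.652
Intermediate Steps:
M = -72 (M = -6*(7 - 1*(-5)) = -6*(7 + 5) = -6*12 = -72)
S = -7 (S = (-38 - (-39 + 15))/2 = (-38 - 1*(-24))/2 = (-38 + 24)/2 = (1/2)*(-14) = -7)
Y(k, T) = sqrt(T**2 + k**2)
Y(2 - 4, -1)*S + o(M) = sqrt((-1)**2 + (2 - 4)**2)*(-7) - 72 = sqrt(1 + (-2)**2)*(-7) - 72 = sqrt(1 + 4)*(-7) - 72 = sqrt(5)*(-7) - 72 = -7*sqrt(5) - 72 = -72 - 7*sqrt(5)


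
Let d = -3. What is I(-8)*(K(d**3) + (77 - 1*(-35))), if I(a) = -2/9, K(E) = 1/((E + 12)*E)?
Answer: -90722/3645 ≈ -24.889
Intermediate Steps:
K(E) = 1/(E*(12 + E)) (K(E) = 1/((12 + E)*E) = 1/(E*(12 + E)))
I(a) = -2/9 (I(a) = -2*1/9 = -2/9)
I(-8)*(K(d**3) + (77 - 1*(-35))) = -2*(1/(((-3)**3)*(12 + (-3)**3)) + (77 - 1*(-35)))/9 = -2*(1/((-27)*(12 - 27)) + (77 + 35))/9 = -2*(-1/27/(-15) + 112)/9 = -2*(-1/27*(-1/15) + 112)/9 = -2*(1/405 + 112)/9 = -2/9*45361/405 = -90722/3645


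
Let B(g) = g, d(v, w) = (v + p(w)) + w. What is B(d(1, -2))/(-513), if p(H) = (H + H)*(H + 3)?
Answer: 5/513 ≈ 0.0097466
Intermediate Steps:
p(H) = 2*H*(3 + H) (p(H) = (2*H)*(3 + H) = 2*H*(3 + H))
d(v, w) = v + w + 2*w*(3 + w) (d(v, w) = (v + 2*w*(3 + w)) + w = v + w + 2*w*(3 + w))
B(d(1, -2))/(-513) = (1 - 2 + 2*(-2)*(3 - 2))/(-513) = (1 - 2 + 2*(-2)*1)*(-1/513) = (1 - 2 - 4)*(-1/513) = -5*(-1/513) = 5/513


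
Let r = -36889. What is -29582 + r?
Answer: -66471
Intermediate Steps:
-29582 + r = -29582 - 36889 = -66471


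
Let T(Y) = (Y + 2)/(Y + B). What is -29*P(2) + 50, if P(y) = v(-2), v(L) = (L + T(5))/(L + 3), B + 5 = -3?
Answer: 527/3 ≈ 175.67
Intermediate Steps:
B = -8 (B = -5 - 3 = -8)
T(Y) = (2 + Y)/(-8 + Y) (T(Y) = (Y + 2)/(Y - 8) = (2 + Y)/(-8 + Y))
v(L) = (-7/3 + L)/(3 + L) (v(L) = (L + (2 + 5)/(-8 + 5))/(L + 3) = (L + 7/(-3))/(3 + L) = (L - ⅓*7)/(3 + L) = (L - 7/3)/(3 + L) = (-7/3 + L)/(3 + L))
P(y) = -13/3 (P(y) = (-7/3 - 2)/(3 - 2) = -13/3/1 = 1*(-13/3) = -13/3)
-29*P(2) + 50 = -29*(-13/3) + 50 = 377/3 + 50 = 527/3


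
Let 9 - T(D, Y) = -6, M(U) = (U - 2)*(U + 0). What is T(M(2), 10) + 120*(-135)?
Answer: -16185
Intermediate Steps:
M(U) = U*(-2 + U) (M(U) = (-2 + U)*U = U*(-2 + U))
T(D, Y) = 15 (T(D, Y) = 9 - 1*(-6) = 9 + 6 = 15)
T(M(2), 10) + 120*(-135) = 15 + 120*(-135) = 15 - 16200 = -16185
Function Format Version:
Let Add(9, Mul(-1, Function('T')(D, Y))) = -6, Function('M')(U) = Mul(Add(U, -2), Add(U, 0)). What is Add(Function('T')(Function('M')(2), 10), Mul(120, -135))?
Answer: -16185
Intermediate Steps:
Function('M')(U) = Mul(U, Add(-2, U)) (Function('M')(U) = Mul(Add(-2, U), U) = Mul(U, Add(-2, U)))
Function('T')(D, Y) = 15 (Function('T')(D, Y) = Add(9, Mul(-1, -6)) = Add(9, 6) = 15)
Add(Function('T')(Function('M')(2), 10), Mul(120, -135)) = Add(15, Mul(120, -135)) = Add(15, -16200) = -16185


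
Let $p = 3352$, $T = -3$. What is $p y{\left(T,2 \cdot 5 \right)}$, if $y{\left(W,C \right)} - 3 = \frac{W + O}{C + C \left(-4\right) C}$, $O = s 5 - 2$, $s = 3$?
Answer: $\frac{388832}{39} \approx 9970.0$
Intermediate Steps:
$O = 13$ ($O = 3 \cdot 5 - 2 = 15 - 2 = 13$)
$y{\left(W,C \right)} = 3 + \frac{13 + W}{C - 4 C^{2}}$ ($y{\left(W,C \right)} = 3 + \frac{W + 13}{C + C \left(-4\right) C} = 3 + \frac{13 + W}{C + - 4 C C} = 3 + \frac{13 + W}{C - 4 C^{2}}$)
$p y{\left(T,2 \cdot 5 \right)} = 3352 \frac{-13 - -3 - 3 \cdot 2 \cdot 5 + 12 \left(2 \cdot 5\right)^{2}}{2 \cdot 5 \left(-1 + 4 \cdot 2 \cdot 5\right)} = 3352 \frac{-13 + 3 - 30 + 12 \cdot 10^{2}}{10 \left(-1 + 4 \cdot 10\right)} = 3352 \frac{-13 + 3 - 30 + 12 \cdot 100}{10 \left(-1 + 40\right)} = 3352 \frac{-13 + 3 - 30 + 1200}{10 \cdot 39} = 3352 \cdot \frac{1}{10} \cdot \frac{1}{39} \cdot 1160 = 3352 \cdot \frac{116}{39} = \frac{388832}{39}$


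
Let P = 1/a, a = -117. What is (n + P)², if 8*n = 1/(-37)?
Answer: 170569/1199375424 ≈ 0.00014221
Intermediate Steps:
P = -1/117 (P = 1/(-117) = -1/117 ≈ -0.0085470)
n = -1/296 (n = (⅛)/(-37) = (⅛)*(-1/37) = -1/296 ≈ -0.0033784)
(n + P)² = (-1/296 - 1/117)² = (-413/34632)² = 170569/1199375424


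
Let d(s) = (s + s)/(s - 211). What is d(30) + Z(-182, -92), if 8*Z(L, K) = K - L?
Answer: 7905/724 ≈ 10.919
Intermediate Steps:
d(s) = 2*s/(-211 + s) (d(s) = (2*s)/(-211 + s) = 2*s/(-211 + s))
Z(L, K) = -L/8 + K/8 (Z(L, K) = (K - L)/8 = -L/8 + K/8)
d(30) + Z(-182, -92) = 2*30/(-211 + 30) + (-1/8*(-182) + (1/8)*(-92)) = 2*30/(-181) + (91/4 - 23/2) = 2*30*(-1/181) + 45/4 = -60/181 + 45/4 = 7905/724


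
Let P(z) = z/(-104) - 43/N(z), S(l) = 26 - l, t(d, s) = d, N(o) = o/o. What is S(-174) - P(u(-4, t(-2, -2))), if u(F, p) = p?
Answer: 12635/52 ≈ 242.98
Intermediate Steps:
N(o) = 1
P(z) = -43 - z/104 (P(z) = z/(-104) - 43/1 = z*(-1/104) - 43*1 = -z/104 - 43 = -43 - z/104)
S(-174) - P(u(-4, t(-2, -2))) = (26 - 1*(-174)) - (-43 - 1/104*(-2)) = (26 + 174) - (-43 + 1/52) = 200 - 1*(-2235/52) = 200 + 2235/52 = 12635/52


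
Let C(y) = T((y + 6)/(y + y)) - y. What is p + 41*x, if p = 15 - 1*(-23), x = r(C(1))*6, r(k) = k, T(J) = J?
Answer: 653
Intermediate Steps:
C(y) = -y + (6 + y)/(2*y) (C(y) = (y + 6)/(y + y) - y = (6 + y)/((2*y)) - y = (6 + y)*(1/(2*y)) - y = (6 + y)/(2*y) - y = -y + (6 + y)/(2*y))
x = 15 (x = (½ - 1*1 + 3/1)*6 = (½ - 1 + 3*1)*6 = (½ - 1 + 3)*6 = (5/2)*6 = 15)
p = 38 (p = 15 + 23 = 38)
p + 41*x = 38 + 41*15 = 38 + 615 = 653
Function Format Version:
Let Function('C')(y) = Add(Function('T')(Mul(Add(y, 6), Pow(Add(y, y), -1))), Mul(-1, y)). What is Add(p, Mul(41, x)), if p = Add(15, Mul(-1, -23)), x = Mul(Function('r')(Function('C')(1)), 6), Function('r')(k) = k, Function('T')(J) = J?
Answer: 653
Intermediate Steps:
Function('C')(y) = Add(Mul(-1, y), Mul(Rational(1, 2), Pow(y, -1), Add(6, y))) (Function('C')(y) = Add(Mul(Add(y, 6), Pow(Add(y, y), -1)), Mul(-1, y)) = Add(Mul(Add(6, y), Pow(Mul(2, y), -1)), Mul(-1, y)) = Add(Mul(Add(6, y), Mul(Rational(1, 2), Pow(y, -1))), Mul(-1, y)) = Add(Mul(Rational(1, 2), Pow(y, -1), Add(6, y)), Mul(-1, y)) = Add(Mul(-1, y), Mul(Rational(1, 2), Pow(y, -1), Add(6, y))))
x = 15 (x = Mul(Add(Rational(1, 2), Mul(-1, 1), Mul(3, Pow(1, -1))), 6) = Mul(Add(Rational(1, 2), -1, Mul(3, 1)), 6) = Mul(Add(Rational(1, 2), -1, 3), 6) = Mul(Rational(5, 2), 6) = 15)
p = 38 (p = Add(15, 23) = 38)
Add(p, Mul(41, x)) = Add(38, Mul(41, 15)) = Add(38, 615) = 653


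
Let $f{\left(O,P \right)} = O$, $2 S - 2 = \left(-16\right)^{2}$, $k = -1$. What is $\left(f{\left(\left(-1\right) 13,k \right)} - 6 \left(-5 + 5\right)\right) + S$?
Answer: $116$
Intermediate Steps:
$S = 129$ ($S = 1 + \frac{\left(-16\right)^{2}}{2} = 1 + \frac{1}{2} \cdot 256 = 1 + 128 = 129$)
$\left(f{\left(\left(-1\right) 13,k \right)} - 6 \left(-5 + 5\right)\right) + S = \left(\left(-1\right) 13 - 6 \left(-5 + 5\right)\right) + 129 = \left(-13 - 0\right) + 129 = \left(-13 + 0\right) + 129 = -13 + 129 = 116$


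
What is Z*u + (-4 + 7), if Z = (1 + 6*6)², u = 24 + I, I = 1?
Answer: 34228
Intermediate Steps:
u = 25 (u = 24 + 1 = 25)
Z = 1369 (Z = (1 + 36)² = 37² = 1369)
Z*u + (-4 + 7) = 1369*25 + (-4 + 7) = 34225 + 3 = 34228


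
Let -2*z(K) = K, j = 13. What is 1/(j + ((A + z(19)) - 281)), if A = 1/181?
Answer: -362/100453 ≈ -0.0036037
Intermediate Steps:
z(K) = -K/2
A = 1/181 ≈ 0.0055249
1/(j + ((A + z(19)) - 281)) = 1/(13 + ((1/181 - ½*19) - 281)) = 1/(13 + ((1/181 - 19/2) - 281)) = 1/(13 + (-3437/362 - 281)) = 1/(13 - 105159/362) = 1/(-100453/362) = -362/100453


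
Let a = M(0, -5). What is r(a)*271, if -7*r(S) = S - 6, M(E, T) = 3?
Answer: 813/7 ≈ 116.14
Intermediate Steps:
a = 3
r(S) = 6/7 - S/7 (r(S) = -(S - 6)/7 = -(-6 + S)/7 = 6/7 - S/7)
r(a)*271 = (6/7 - ⅐*3)*271 = (6/7 - 3/7)*271 = (3/7)*271 = 813/7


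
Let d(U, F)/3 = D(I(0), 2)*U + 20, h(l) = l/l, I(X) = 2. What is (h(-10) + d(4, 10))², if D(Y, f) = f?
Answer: 7225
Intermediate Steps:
h(l) = 1
d(U, F) = 60 + 6*U (d(U, F) = 3*(2*U + 20) = 3*(20 + 2*U) = 60 + 6*U)
(h(-10) + d(4, 10))² = (1 + (60 + 6*4))² = (1 + (60 + 24))² = (1 + 84)² = 85² = 7225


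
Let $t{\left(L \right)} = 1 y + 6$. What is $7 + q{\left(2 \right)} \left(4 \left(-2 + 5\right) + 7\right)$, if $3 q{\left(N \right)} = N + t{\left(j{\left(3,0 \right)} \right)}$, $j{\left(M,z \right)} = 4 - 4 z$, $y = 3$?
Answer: $\frac{230}{3} \approx 76.667$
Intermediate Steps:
$t{\left(L \right)} = 9$ ($t{\left(L \right)} = 1 \cdot 3 + 6 = 3 + 6 = 9$)
$q{\left(N \right)} = 3 + \frac{N}{3}$ ($q{\left(N \right)} = \frac{N + 9}{3} = \frac{9 + N}{3} = 3 + \frac{N}{3}$)
$7 + q{\left(2 \right)} \left(4 \left(-2 + 5\right) + 7\right) = 7 + \left(3 + \frac{1}{3} \cdot 2\right) \left(4 \left(-2 + 5\right) + 7\right) = 7 + \left(3 + \frac{2}{3}\right) \left(4 \cdot 3 + 7\right) = 7 + \frac{11 \left(12 + 7\right)}{3} = 7 + \frac{11}{3} \cdot 19 = 7 + \frac{209}{3} = \frac{230}{3}$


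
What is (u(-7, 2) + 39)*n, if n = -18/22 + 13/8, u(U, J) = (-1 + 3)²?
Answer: 3053/88 ≈ 34.693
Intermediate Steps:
u(U, J) = 4 (u(U, J) = 2² = 4)
n = 71/88 (n = -18*1/22 + 13*(⅛) = -9/11 + 13/8 = 71/88 ≈ 0.80682)
(u(-7, 2) + 39)*n = (4 + 39)*(71/88) = 43*(71/88) = 3053/88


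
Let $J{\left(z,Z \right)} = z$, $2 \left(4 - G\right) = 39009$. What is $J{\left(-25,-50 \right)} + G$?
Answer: $- \frac{39051}{2} \approx -19526.0$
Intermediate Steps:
$G = - \frac{39001}{2}$ ($G = 4 - \frac{39009}{2} = - \frac{39001}{2} \approx -19501.0$)
$J{\left(-25,-50 \right)} + G = -25 - \frac{39001}{2} = - \frac{39051}{2}$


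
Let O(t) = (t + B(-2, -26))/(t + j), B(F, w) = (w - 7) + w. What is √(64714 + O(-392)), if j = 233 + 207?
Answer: √9317463/12 ≈ 254.37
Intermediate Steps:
B(F, w) = -7 + 2*w (B(F, w) = (-7 + w) + w = -7 + 2*w)
j = 440
O(t) = (-59 + t)/(440 + t) (O(t) = (t + (-7 + 2*(-26)))/(t + 440) = (t + (-7 - 52))/(440 + t) = (t - 59)/(440 + t) = (-59 + t)/(440 + t))
√(64714 + O(-392)) = √(64714 + (-59 - 392)/(440 - 392)) = √(64714 - 451/48) = √(3105821/48) = √9317463/12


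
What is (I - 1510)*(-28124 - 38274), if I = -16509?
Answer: 1196425562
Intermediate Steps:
(I - 1510)*(-28124 - 38274) = (-16509 - 1510)*(-28124 - 38274) = -18019*(-66398) = 1196425562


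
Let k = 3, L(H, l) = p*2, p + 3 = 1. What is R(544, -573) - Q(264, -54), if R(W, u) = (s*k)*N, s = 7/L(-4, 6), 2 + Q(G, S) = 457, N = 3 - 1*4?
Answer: -1799/4 ≈ -449.75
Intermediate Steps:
p = -2 (p = -3 + 1 = -2)
L(H, l) = -4 (L(H, l) = -2*2 = -4)
N = -1 (N = 3 - 4 = -1)
Q(G, S) = 455 (Q(G, S) = -2 + 457 = 455)
s = -7/4 (s = 7/(-4) = 7*(-1/4) = -7/4 ≈ -1.7500)
R(W, u) = 21/4 (R(W, u) = -7/4*3*(-1) = -21/4*(-1) = 21/4)
R(544, -573) - Q(264, -54) = 21/4 - 1*455 = 21/4 - 455 = -1799/4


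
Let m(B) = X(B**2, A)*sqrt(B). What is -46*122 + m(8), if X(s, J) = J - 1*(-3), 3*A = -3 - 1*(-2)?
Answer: -5612 + 16*sqrt(2)/3 ≈ -5604.5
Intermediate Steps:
A = -1/3 (A = (-3 - 1*(-2))/3 = (-3 + 2)/3 = (1/3)*(-1) = -1/3 ≈ -0.33333)
X(s, J) = 3 + J (X(s, J) = J + 3 = 3 + J)
m(B) = 8*sqrt(B)/3 (m(B) = (3 - 1/3)*sqrt(B) = 8*sqrt(B)/3)
-46*122 + m(8) = -46*122 + 8*sqrt(8)/3 = -5612 + 8*(2*sqrt(2))/3 = -5612 + 16*sqrt(2)/3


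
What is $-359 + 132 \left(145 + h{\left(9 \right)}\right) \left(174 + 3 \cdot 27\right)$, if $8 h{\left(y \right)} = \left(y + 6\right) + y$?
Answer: $4981321$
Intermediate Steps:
$h{\left(y \right)} = \frac{3}{4} + \frac{y}{4}$ ($h{\left(y \right)} = \frac{\left(y + 6\right) + y}{8} = \frac{\left(6 + y\right) + y}{8} = \frac{6 + 2 y}{8} = \frac{3}{4} + \frac{y}{4}$)
$-359 + 132 \left(145 + h{\left(9 \right)}\right) \left(174 + 3 \cdot 27\right) = -359 + 132 \left(145 + \left(\frac{3}{4} + \frac{1}{4} \cdot 9\right)\right) \left(174 + 3 \cdot 27\right) = -359 + 132 \left(145 + \left(\frac{3}{4} + \frac{9}{4}\right)\right) \left(174 + 81\right) = -359 + 132 \left(145 + 3\right) 255 = -359 + 132 \cdot 148 \cdot 255 = -359 + 132 \cdot 37740 = -359 + 4981680 = 4981321$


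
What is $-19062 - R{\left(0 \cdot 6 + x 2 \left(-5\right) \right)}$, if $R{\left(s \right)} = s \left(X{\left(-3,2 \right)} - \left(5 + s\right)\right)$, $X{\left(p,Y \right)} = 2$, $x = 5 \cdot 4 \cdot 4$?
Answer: $618538$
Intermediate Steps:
$x = 80$ ($x = 20 \cdot 4 = 80$)
$R{\left(s \right)} = s \left(-3 - s\right)$ ($R{\left(s \right)} = s \left(2 - \left(5 + s\right)\right) = s \left(-3 - s\right)$)
$-19062 - R{\left(0 \cdot 6 + x 2 \left(-5\right) \right)} = -19062 - - \left(0 \cdot 6 + 80 \cdot 2 \left(-5\right)\right) \left(3 + \left(0 \cdot 6 + 80 \cdot 2 \left(-5\right)\right)\right) = -19062 - - \left(0 + 160 \left(-5\right)\right) \left(3 + \left(0 + 160 \left(-5\right)\right)\right) = -19062 - - \left(0 - 800\right) \left(3 + \left(0 - 800\right)\right) = -19062 - \left(-1\right) \left(-800\right) \left(3 - 800\right) = -19062 - \left(-1\right) \left(-800\right) \left(-797\right) = -19062 - -637600 = -19062 + 637600 = 618538$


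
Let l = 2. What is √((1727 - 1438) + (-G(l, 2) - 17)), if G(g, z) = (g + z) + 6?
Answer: √262 ≈ 16.186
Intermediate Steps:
G(g, z) = 6 + g + z
√((1727 - 1438) + (-G(l, 2) - 17)) = √((1727 - 1438) + (-(6 + 2 + 2) - 17)) = √(289 + (-1*10 - 17)) = √(289 + (-10 - 17)) = √(289 - 27) = √262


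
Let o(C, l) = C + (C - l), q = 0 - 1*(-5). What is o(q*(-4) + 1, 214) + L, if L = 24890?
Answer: 24638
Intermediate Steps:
q = 5 (q = 0 + 5 = 5)
o(C, l) = -l + 2*C
o(q*(-4) + 1, 214) + L = (-1*214 + 2*(5*(-4) + 1)) + 24890 = (-214 + 2*(-20 + 1)) + 24890 = (-214 + 2*(-19)) + 24890 = (-214 - 38) + 24890 = -252 + 24890 = 24638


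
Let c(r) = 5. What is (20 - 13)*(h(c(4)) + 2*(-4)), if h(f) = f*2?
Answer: 14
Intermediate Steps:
h(f) = 2*f
(20 - 13)*(h(c(4)) + 2*(-4)) = (20 - 13)*(2*5 + 2*(-4)) = 7*(10 - 8) = 7*2 = 14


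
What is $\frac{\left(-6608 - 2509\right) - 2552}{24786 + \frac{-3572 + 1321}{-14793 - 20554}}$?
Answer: $- \frac{58923449}{125158999} \approx -0.47079$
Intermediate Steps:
$\frac{\left(-6608 - 2509\right) - 2552}{24786 + \frac{-3572 + 1321}{-14793 - 20554}} = \frac{\left(-6608 - 2509\right) - 2552}{24786 - \frac{2251}{-35347}} = \frac{-9117 - 2552}{24786 - - \frac{2251}{35347}} = - \frac{11669}{24786 + \frac{2251}{35347}} = - \frac{11669}{\frac{876112993}{35347}} = \left(-11669\right) \frac{35347}{876112993} = - \frac{58923449}{125158999}$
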